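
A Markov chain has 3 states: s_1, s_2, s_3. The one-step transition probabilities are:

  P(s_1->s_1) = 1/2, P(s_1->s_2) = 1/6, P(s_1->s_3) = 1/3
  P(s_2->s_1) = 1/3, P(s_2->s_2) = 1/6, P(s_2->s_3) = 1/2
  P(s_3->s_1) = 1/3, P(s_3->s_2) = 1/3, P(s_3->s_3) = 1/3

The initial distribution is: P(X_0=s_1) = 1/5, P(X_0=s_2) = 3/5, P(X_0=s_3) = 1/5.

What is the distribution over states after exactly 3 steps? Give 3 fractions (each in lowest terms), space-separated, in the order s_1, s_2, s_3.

Answer: 431/1080 41/180 403/1080

Derivation:
Propagating the distribution step by step (d_{t+1} = d_t * P):
d_0 = (s_1=1/5, s_2=3/5, s_3=1/5)
  d_1[s_1] = 1/5*1/2 + 3/5*1/3 + 1/5*1/3 = 11/30
  d_1[s_2] = 1/5*1/6 + 3/5*1/6 + 1/5*1/3 = 1/5
  d_1[s_3] = 1/5*1/3 + 3/5*1/2 + 1/5*1/3 = 13/30
d_1 = (s_1=11/30, s_2=1/5, s_3=13/30)
  d_2[s_1] = 11/30*1/2 + 1/5*1/3 + 13/30*1/3 = 71/180
  d_2[s_2] = 11/30*1/6 + 1/5*1/6 + 13/30*1/3 = 43/180
  d_2[s_3] = 11/30*1/3 + 1/5*1/2 + 13/30*1/3 = 11/30
d_2 = (s_1=71/180, s_2=43/180, s_3=11/30)
  d_3[s_1] = 71/180*1/2 + 43/180*1/3 + 11/30*1/3 = 431/1080
  d_3[s_2] = 71/180*1/6 + 43/180*1/6 + 11/30*1/3 = 41/180
  d_3[s_3] = 71/180*1/3 + 43/180*1/2 + 11/30*1/3 = 403/1080
d_3 = (s_1=431/1080, s_2=41/180, s_3=403/1080)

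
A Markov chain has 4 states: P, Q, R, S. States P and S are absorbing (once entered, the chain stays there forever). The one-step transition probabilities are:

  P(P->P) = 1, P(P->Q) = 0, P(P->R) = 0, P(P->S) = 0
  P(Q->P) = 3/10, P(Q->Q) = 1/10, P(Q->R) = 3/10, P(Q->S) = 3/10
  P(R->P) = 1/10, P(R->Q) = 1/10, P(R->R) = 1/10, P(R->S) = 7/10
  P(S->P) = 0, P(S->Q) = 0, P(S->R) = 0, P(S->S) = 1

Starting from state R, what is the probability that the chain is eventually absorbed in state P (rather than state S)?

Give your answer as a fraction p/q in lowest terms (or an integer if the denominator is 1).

Let a_i = P(absorbed in P | start in state i).
Boundary conditions: a_P = 1, a_S = 0.
For each transient state i, a_i = sum_j P(i->j) * a_j:
  a_Q = 3/10*a_P + 1/10*a_Q + 3/10*a_R + 3/10*a_S
  a_R = 1/10*a_P + 1/10*a_Q + 1/10*a_R + 7/10*a_S

Substituting a_P = 1 and a_S = 0, rearrange to (I - Q) a = r where r[i] = P(i -> P):
  [9/10, -3/10] . (a_Q, a_R) = 3/10
  [-1/10, 9/10] . (a_Q, a_R) = 1/10

Solving yields:
  a_Q = 5/13
  a_R = 2/13

Starting state is R, so the absorption probability is a_R = 2/13.

Answer: 2/13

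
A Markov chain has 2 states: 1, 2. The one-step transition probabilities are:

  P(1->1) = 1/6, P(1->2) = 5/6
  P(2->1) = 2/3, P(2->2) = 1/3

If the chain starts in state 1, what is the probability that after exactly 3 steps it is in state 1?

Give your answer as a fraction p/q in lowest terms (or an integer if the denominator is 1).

Computing P^3 by repeated multiplication:
P^1 =
  1: [1/6, 5/6]
  2: [2/3, 1/3]
P^2 =
  1: [7/12, 5/12]
  2: [1/3, 2/3]
P^3 =
  1: [3/8, 5/8]
  2: [1/2, 1/2]

(P^3)[1 -> 1] = 3/8

Answer: 3/8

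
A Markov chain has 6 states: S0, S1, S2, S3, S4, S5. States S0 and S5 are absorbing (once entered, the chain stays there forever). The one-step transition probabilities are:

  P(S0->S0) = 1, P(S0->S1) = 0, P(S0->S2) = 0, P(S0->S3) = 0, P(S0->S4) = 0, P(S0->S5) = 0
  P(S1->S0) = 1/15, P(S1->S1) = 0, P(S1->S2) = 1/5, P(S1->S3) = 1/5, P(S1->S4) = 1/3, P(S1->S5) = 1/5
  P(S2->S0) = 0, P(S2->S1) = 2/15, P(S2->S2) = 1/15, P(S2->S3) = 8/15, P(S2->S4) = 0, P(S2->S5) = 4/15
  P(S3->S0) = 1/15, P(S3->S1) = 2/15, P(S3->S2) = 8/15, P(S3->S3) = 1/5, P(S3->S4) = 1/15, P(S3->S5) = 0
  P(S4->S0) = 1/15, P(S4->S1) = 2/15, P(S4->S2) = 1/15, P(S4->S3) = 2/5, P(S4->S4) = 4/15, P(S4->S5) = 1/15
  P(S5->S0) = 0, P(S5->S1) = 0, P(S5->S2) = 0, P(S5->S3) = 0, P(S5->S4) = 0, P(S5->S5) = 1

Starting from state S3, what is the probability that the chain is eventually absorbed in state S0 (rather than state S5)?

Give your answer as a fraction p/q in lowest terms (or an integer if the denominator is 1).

Let a_i = P(absorbed in S0 | start in state i).
Boundary conditions: a_S0 = 1, a_S5 = 0.
For each transient state i, a_i = sum_j P(i->j) * a_j:
  a_S1 = 1/15*a_S0 + 0*a_S1 + 1/5*a_S2 + 1/5*a_S3 + 1/3*a_S4 + 1/5*a_S5
  a_S2 = 0*a_S0 + 2/15*a_S1 + 1/15*a_S2 + 8/15*a_S3 + 0*a_S4 + 4/15*a_S5
  a_S3 = 1/15*a_S0 + 2/15*a_S1 + 8/15*a_S2 + 1/5*a_S3 + 1/15*a_S4 + 0*a_S5
  a_S4 = 1/15*a_S0 + 2/15*a_S1 + 1/15*a_S2 + 2/5*a_S3 + 4/15*a_S4 + 1/15*a_S5

Substituting a_S0 = 1 and a_S5 = 0, rearrange to (I - Q) a = r where r[i] = P(i -> S0):
  [1, -1/5, -1/5, -1/3] . (a_S1, a_S2, a_S3, a_S4) = 1/15
  [-2/15, 14/15, -8/15, 0] . (a_S1, a_S2, a_S3, a_S4) = 0
  [-2/15, -8/15, 4/5, -1/15] . (a_S1, a_S2, a_S3, a_S4) = 1/15
  [-2/15, -1/15, -2/5, 11/15] . (a_S1, a_S2, a_S3, a_S4) = 1/15

Solving yields:
  a_S1 = 1412/5173
  a_S2 = 1068/5173
  a_S3 = 1516/5173
  a_S4 = 1651/5173

Starting state is S3, so the absorption probability is a_S3 = 1516/5173.

Answer: 1516/5173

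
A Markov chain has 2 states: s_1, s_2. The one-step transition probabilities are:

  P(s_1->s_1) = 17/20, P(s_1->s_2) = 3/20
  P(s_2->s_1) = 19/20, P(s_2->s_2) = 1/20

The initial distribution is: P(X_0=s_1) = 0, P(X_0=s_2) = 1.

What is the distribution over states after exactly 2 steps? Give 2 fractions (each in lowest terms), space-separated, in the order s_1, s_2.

Propagating the distribution step by step (d_{t+1} = d_t * P):
d_0 = (s_1=0, s_2=1)
  d_1[s_1] = 0*17/20 + 1*19/20 = 19/20
  d_1[s_2] = 0*3/20 + 1*1/20 = 1/20
d_1 = (s_1=19/20, s_2=1/20)
  d_2[s_1] = 19/20*17/20 + 1/20*19/20 = 171/200
  d_2[s_2] = 19/20*3/20 + 1/20*1/20 = 29/200
d_2 = (s_1=171/200, s_2=29/200)

Answer: 171/200 29/200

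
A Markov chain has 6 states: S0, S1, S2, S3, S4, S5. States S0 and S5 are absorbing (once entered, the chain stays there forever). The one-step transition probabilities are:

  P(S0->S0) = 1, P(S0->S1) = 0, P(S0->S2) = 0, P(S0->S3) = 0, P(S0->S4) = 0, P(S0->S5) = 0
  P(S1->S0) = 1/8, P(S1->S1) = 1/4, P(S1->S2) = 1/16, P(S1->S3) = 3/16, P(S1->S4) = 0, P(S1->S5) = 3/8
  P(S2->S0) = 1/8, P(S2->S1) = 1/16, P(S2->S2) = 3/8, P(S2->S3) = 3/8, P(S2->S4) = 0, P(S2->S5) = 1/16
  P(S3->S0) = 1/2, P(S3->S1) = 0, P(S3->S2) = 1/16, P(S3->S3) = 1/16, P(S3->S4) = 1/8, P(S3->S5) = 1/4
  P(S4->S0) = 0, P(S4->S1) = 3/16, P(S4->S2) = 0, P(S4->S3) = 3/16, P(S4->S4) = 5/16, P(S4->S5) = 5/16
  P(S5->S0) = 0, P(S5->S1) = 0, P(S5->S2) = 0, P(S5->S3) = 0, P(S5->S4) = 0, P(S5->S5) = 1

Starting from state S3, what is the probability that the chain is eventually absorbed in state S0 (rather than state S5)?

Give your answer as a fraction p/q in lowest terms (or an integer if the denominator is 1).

Let a_i = P(absorbed in S0 | start in state i).
Boundary conditions: a_S0 = 1, a_S5 = 0.
For each transient state i, a_i = sum_j P(i->j) * a_j:
  a_S1 = 1/8*a_S0 + 1/4*a_S1 + 1/16*a_S2 + 3/16*a_S3 + 0*a_S4 + 3/8*a_S5
  a_S2 = 1/8*a_S0 + 1/16*a_S1 + 3/8*a_S2 + 3/8*a_S3 + 0*a_S4 + 1/16*a_S5
  a_S3 = 1/2*a_S0 + 0*a_S1 + 1/16*a_S2 + 1/16*a_S3 + 1/8*a_S4 + 1/4*a_S5
  a_S4 = 0*a_S0 + 3/16*a_S1 + 0*a_S2 + 3/16*a_S3 + 5/16*a_S4 + 5/16*a_S5

Substituting a_S0 = 1 and a_S5 = 0, rearrange to (I - Q) a = r where r[i] = P(i -> S0):
  [3/4, -1/16, -3/16, 0] . (a_S1, a_S2, a_S3, a_S4) = 1/8
  [-1/16, 5/8, -3/8, 0] . (a_S1, a_S2, a_S3, a_S4) = 1/8
  [0, -1/16, 15/16, -1/8] . (a_S1, a_S2, a_S3, a_S4) = 1/2
  [-3/16, 0, -3/16, 11/16] . (a_S1, a_S2, a_S3, a_S4) = 0

Solving yields:
  a_S1 = 55/149
  a_S2 = 359/596
  a_S3 = 363/596
  a_S4 = 159/596

Starting state is S3, so the absorption probability is a_S3 = 363/596.

Answer: 363/596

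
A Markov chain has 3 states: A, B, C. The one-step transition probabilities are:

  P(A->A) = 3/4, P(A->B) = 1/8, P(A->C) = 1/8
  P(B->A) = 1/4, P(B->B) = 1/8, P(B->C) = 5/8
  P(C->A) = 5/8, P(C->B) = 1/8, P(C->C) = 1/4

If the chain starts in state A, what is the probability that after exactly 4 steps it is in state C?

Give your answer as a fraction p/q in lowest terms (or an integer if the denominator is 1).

Answer: 877/4096

Derivation:
Computing P^4 by repeated multiplication:
P^1 =
  A: [3/4, 1/8, 1/8]
  B: [1/4, 1/8, 5/8]
  C: [5/8, 1/8, 1/4]
P^2 =
  A: [43/64, 1/8, 13/64]
  B: [39/64, 1/8, 17/64]
  C: [21/32, 1/8, 7/32]
P^3 =
  A: [339/512, 1/8, 109/512]
  B: [335/512, 1/8, 113/512]
  C: [169/256, 1/8, 55/256]
P^4 =
  A: [2707/4096, 1/8, 877/4096]
  B: [2703/4096, 1/8, 881/4096]
  C: [1353/2048, 1/8, 439/2048]

(P^4)[A -> C] = 877/4096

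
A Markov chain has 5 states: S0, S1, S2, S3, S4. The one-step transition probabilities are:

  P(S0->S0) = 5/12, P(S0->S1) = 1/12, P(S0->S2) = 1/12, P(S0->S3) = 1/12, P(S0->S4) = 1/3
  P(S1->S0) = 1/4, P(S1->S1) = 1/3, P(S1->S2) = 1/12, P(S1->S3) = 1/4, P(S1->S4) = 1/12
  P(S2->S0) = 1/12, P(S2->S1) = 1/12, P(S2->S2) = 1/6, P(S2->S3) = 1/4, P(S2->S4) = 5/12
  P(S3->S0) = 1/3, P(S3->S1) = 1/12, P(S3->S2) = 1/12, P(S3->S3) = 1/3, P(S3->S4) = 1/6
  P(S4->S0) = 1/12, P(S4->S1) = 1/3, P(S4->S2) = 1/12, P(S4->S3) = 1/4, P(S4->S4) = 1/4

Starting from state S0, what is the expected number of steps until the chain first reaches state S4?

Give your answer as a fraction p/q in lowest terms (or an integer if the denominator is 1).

Let h_i = expected steps to first reach S4 from state i.
Boundary: h_S4 = 0.
First-step equations for the other states:
  h_S0 = 1 + 5/12*h_S0 + 1/12*h_S1 + 1/12*h_S2 + 1/12*h_S3 + 1/3*h_S4
  h_S1 = 1 + 1/4*h_S0 + 1/3*h_S1 + 1/12*h_S2 + 1/4*h_S3 + 1/12*h_S4
  h_S2 = 1 + 1/12*h_S0 + 1/12*h_S1 + 1/6*h_S2 + 1/4*h_S3 + 5/12*h_S4
  h_S3 = 1 + 1/3*h_S0 + 1/12*h_S1 + 1/12*h_S2 + 1/3*h_S3 + 1/6*h_S4

Substituting h_S4 = 0 and rearranging gives the linear system (I - Q) h = 1:
  [7/12, -1/12, -1/12, -1/12] . (h_S0, h_S1, h_S2, h_S3) = 1
  [-1/4, 2/3, -1/12, -1/4] . (h_S0, h_S1, h_S2, h_S3) = 1
  [-1/12, -1/12, 5/6, -1/4] . (h_S0, h_S1, h_S2, h_S3) = 1
  [-1/3, -1/12, -1/12, 2/3] . (h_S0, h_S1, h_S2, h_S3) = 1

Solving yields:
  h_S0 = 5346/1535
  h_S1 = 7392/1535
  h_S2 = 5076/1535
  h_S3 = 6534/1535

Starting state is S0, so the expected hitting time is h_S0 = 5346/1535.

Answer: 5346/1535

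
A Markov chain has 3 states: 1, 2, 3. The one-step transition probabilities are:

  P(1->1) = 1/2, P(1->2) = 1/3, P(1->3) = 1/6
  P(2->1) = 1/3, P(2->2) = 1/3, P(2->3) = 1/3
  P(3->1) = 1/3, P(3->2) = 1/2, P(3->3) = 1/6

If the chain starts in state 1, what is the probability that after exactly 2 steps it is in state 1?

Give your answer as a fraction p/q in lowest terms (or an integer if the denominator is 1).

Computing P^2 by repeated multiplication:
P^1 =
  1: [1/2, 1/3, 1/6]
  2: [1/3, 1/3, 1/3]
  3: [1/3, 1/2, 1/6]
P^2 =
  1: [5/12, 13/36, 2/9]
  2: [7/18, 7/18, 2/9]
  3: [7/18, 13/36, 1/4]

(P^2)[1 -> 1] = 5/12

Answer: 5/12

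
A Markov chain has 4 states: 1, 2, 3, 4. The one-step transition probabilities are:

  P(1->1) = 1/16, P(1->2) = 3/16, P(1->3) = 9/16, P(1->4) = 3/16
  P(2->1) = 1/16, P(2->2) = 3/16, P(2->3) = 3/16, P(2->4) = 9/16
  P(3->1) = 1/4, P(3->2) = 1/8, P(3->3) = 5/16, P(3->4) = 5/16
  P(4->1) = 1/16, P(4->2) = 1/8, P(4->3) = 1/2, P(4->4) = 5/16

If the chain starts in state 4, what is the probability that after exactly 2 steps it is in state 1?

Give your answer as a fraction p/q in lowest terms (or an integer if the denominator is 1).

Computing P^2 by repeated multiplication:
P^1 =
  1: [1/16, 3/16, 9/16, 3/16]
  2: [1/16, 3/16, 3/16, 9/16]
  3: [1/4, 1/8, 5/16, 5/16]
  4: [1/16, 1/8, 1/2, 5/16]
P^2 =
  1: [43/256, 9/64, 87/256, 45/128]
  2: [25/256, 9/64, 105/256, 45/128]
  3: [31/256, 19/128, 107/256, 5/16]
  4: [5/32, 35/256, 95/256, 43/128]

(P^2)[4 -> 1] = 5/32

Answer: 5/32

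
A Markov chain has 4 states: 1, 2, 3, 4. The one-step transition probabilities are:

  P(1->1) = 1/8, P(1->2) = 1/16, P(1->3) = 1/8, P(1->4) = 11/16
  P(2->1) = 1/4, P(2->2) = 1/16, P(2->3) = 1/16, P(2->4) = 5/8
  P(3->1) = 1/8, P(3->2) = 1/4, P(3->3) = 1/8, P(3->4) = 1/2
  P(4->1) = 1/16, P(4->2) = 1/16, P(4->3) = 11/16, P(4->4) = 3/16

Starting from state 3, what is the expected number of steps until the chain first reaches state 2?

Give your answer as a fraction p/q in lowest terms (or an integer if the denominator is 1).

Let h_i = expected steps to first reach 2 from state i.
Boundary: h_2 = 0.
First-step equations for the other states:
  h_1 = 1 + 1/8*h_1 + 1/16*h_2 + 1/8*h_3 + 11/16*h_4
  h_3 = 1 + 1/8*h_1 + 1/4*h_2 + 1/8*h_3 + 1/2*h_4
  h_4 = 1 + 1/16*h_1 + 1/16*h_2 + 11/16*h_3 + 3/16*h_4

Substituting h_2 = 0 and rearranging gives the linear system (I - Q) h = 1:
  [7/8, -1/8, -11/16] . (h_1, h_3, h_4) = 1
  [-1/8, 7/8, -1/2] . (h_1, h_3, h_4) = 1
  [-1/16, -11/16, 13/16] . (h_1, h_3, h_4) = 1

Solving yields:
  h_1 = 548/71
  h_3 = 452/71
  h_4 = 512/71

Starting state is 3, so the expected hitting time is h_3 = 452/71.

Answer: 452/71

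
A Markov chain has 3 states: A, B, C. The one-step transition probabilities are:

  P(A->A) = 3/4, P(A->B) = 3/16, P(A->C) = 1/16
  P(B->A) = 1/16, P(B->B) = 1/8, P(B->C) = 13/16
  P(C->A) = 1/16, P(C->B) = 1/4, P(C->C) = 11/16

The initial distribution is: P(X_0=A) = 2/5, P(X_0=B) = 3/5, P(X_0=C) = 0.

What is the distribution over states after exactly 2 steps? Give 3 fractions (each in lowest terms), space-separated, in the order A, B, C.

Answer: 377/1280 269/1280 317/640

Derivation:
Propagating the distribution step by step (d_{t+1} = d_t * P):
d_0 = (A=2/5, B=3/5, C=0)
  d_1[A] = 2/5*3/4 + 3/5*1/16 + 0*1/16 = 27/80
  d_1[B] = 2/5*3/16 + 3/5*1/8 + 0*1/4 = 3/20
  d_1[C] = 2/5*1/16 + 3/5*13/16 + 0*11/16 = 41/80
d_1 = (A=27/80, B=3/20, C=41/80)
  d_2[A] = 27/80*3/4 + 3/20*1/16 + 41/80*1/16 = 377/1280
  d_2[B] = 27/80*3/16 + 3/20*1/8 + 41/80*1/4 = 269/1280
  d_2[C] = 27/80*1/16 + 3/20*13/16 + 41/80*11/16 = 317/640
d_2 = (A=377/1280, B=269/1280, C=317/640)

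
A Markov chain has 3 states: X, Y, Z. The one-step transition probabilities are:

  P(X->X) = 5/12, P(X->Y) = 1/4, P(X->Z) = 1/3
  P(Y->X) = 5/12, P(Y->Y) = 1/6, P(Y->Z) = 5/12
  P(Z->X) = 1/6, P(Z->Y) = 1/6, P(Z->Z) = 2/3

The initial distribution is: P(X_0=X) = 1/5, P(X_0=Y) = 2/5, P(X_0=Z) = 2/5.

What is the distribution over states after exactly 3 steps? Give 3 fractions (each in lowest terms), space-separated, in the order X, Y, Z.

Propagating the distribution step by step (d_{t+1} = d_t * P):
d_0 = (X=1/5, Y=2/5, Z=2/5)
  d_1[X] = 1/5*5/12 + 2/5*5/12 + 2/5*1/6 = 19/60
  d_1[Y] = 1/5*1/4 + 2/5*1/6 + 2/5*1/6 = 11/60
  d_1[Z] = 1/5*1/3 + 2/5*5/12 + 2/5*2/3 = 1/2
d_1 = (X=19/60, Y=11/60, Z=1/2)
  d_2[X] = 19/60*5/12 + 11/60*5/12 + 1/2*1/6 = 7/24
  d_2[Y] = 19/60*1/4 + 11/60*1/6 + 1/2*1/6 = 139/720
  d_2[Z] = 19/60*1/3 + 11/60*5/12 + 1/2*2/3 = 371/720
d_2 = (X=7/24, Y=139/720, Z=371/720)
  d_3[X] = 7/24*5/12 + 139/720*5/12 + 371/720*1/6 = 829/2880
  d_3[Y] = 7/24*1/4 + 139/720*1/6 + 371/720*1/6 = 55/288
  d_3[Z] = 7/24*1/3 + 139/720*5/12 + 371/720*2/3 = 1501/2880
d_3 = (X=829/2880, Y=55/288, Z=1501/2880)

Answer: 829/2880 55/288 1501/2880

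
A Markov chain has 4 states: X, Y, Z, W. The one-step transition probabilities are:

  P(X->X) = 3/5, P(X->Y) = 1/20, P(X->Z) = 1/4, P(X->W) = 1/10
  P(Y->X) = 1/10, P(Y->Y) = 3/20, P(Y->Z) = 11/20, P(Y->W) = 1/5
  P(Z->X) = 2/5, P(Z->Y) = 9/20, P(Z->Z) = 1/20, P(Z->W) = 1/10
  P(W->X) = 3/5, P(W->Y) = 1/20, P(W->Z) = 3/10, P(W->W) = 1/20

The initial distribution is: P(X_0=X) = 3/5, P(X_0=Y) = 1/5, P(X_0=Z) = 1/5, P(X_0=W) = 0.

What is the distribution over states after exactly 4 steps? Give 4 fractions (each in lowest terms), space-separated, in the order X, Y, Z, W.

Propagating the distribution step by step (d_{t+1} = d_t * P):
d_0 = (X=3/5, Y=1/5, Z=1/5, W=0)
  d_1[X] = 3/5*3/5 + 1/5*1/10 + 1/5*2/5 + 0*3/5 = 23/50
  d_1[Y] = 3/5*1/20 + 1/5*3/20 + 1/5*9/20 + 0*1/20 = 3/20
  d_1[Z] = 3/5*1/4 + 1/5*11/20 + 1/5*1/20 + 0*3/10 = 27/100
  d_1[W] = 3/5*1/10 + 1/5*1/5 + 1/5*1/10 + 0*1/20 = 3/25
d_1 = (X=23/50, Y=3/20, Z=27/100, W=3/25)
  d_2[X] = 23/50*3/5 + 3/20*1/10 + 27/100*2/5 + 3/25*3/5 = 471/1000
  d_2[Y] = 23/50*1/20 + 3/20*3/20 + 27/100*9/20 + 3/25*1/20 = 173/1000
  d_2[Z] = 23/50*1/4 + 3/20*11/20 + 27/100*1/20 + 3/25*3/10 = 247/1000
  d_2[W] = 23/50*1/10 + 3/20*1/5 + 27/100*1/10 + 3/25*1/20 = 109/1000
d_2 = (X=471/1000, Y=173/1000, Z=247/1000, W=109/1000)
  d_3[X] = 471/1000*3/5 + 173/1000*1/10 + 247/1000*2/5 + 109/1000*3/5 = 4641/10000
  d_3[Y] = 471/1000*1/20 + 173/1000*3/20 + 247/1000*9/20 + 109/1000*1/20 = 1661/10000
  d_3[Z] = 471/1000*1/4 + 173/1000*11/20 + 247/1000*1/20 + 109/1000*3/10 = 5159/20000
  d_3[W] = 471/1000*1/10 + 173/1000*1/5 + 247/1000*1/10 + 109/1000*1/20 = 2237/20000
d_3 = (X=4641/10000, Y=1661/10000, Z=5159/20000, W=2237/20000)
  d_4[X] = 4641/10000*3/5 + 1661/10000*1/10 + 5159/20000*2/5 + 2237/20000*3/5 = 5817/12500
  d_4[Y] = 4641/10000*1/20 + 1661/10000*3/20 + 5159/20000*9/20 + 2237/20000*1/20 = 16979/100000
  d_4[Z] = 4641/10000*1/4 + 1661/10000*11/20 + 5159/20000*1/20 + 2237/20000*3/10 = 101533/400000
  d_4[W] = 4641/10000*1/10 + 1661/10000*1/5 + 5159/20000*1/10 + 2237/20000*1/20 = 44407/400000
d_4 = (X=5817/12500, Y=16979/100000, Z=101533/400000, W=44407/400000)

Answer: 5817/12500 16979/100000 101533/400000 44407/400000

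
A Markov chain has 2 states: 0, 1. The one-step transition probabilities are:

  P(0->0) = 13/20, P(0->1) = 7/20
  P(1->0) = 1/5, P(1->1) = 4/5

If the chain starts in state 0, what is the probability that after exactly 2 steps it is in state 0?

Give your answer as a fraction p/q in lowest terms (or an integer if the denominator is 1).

Answer: 197/400

Derivation:
Computing P^2 by repeated multiplication:
P^1 =
  0: [13/20, 7/20]
  1: [1/5, 4/5]
P^2 =
  0: [197/400, 203/400]
  1: [29/100, 71/100]

(P^2)[0 -> 0] = 197/400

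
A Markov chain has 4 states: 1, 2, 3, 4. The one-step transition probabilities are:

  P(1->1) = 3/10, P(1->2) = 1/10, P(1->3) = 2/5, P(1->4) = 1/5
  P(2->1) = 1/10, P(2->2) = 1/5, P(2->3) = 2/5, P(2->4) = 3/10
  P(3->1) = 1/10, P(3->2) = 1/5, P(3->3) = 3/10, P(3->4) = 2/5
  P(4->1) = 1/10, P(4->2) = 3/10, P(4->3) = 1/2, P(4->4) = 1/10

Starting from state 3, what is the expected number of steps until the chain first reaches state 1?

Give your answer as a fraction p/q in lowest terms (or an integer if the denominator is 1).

Let h_i = expected steps to first reach 1 from state i.
Boundary: h_1 = 0.
First-step equations for the other states:
  h_2 = 1 + 1/10*h_1 + 1/5*h_2 + 2/5*h_3 + 3/10*h_4
  h_3 = 1 + 1/10*h_1 + 1/5*h_2 + 3/10*h_3 + 2/5*h_4
  h_4 = 1 + 1/10*h_1 + 3/10*h_2 + 1/2*h_3 + 1/10*h_4

Substituting h_1 = 0 and rearranging gives the linear system (I - Q) h = 1:
  [4/5, -2/5, -3/10] . (h_2, h_3, h_4) = 1
  [-1/5, 7/10, -2/5] . (h_2, h_3, h_4) = 1
  [-3/10, -1/2, 9/10] . (h_2, h_3, h_4) = 1

Solving yields:
  h_2 = 10
  h_3 = 10
  h_4 = 10

Starting state is 3, so the expected hitting time is h_3 = 10.

Answer: 10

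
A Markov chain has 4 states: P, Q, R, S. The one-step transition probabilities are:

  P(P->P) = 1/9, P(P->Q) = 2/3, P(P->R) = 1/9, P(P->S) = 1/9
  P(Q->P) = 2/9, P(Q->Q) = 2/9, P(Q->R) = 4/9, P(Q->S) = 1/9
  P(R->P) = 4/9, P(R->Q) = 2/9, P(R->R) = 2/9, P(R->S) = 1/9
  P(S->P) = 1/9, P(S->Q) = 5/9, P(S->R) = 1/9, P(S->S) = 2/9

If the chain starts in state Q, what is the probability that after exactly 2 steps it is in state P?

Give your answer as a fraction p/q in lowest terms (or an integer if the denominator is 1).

Computing P^2 by repeated multiplication:
P^1 =
  P: [1/9, 2/3, 1/9, 1/9]
  Q: [2/9, 2/9, 4/9, 1/9]
  R: [4/9, 2/9, 2/9, 1/9]
  S: [1/9, 5/9, 1/9, 2/9]
P^2 =
  P: [2/9, 25/81, 28/81, 10/81]
  Q: [23/81, 29/81, 19/81, 10/81]
  R: [17/81, 37/81, 17/81, 10/81]
  S: [17/81, 28/81, 25/81, 11/81]

(P^2)[Q -> P] = 23/81

Answer: 23/81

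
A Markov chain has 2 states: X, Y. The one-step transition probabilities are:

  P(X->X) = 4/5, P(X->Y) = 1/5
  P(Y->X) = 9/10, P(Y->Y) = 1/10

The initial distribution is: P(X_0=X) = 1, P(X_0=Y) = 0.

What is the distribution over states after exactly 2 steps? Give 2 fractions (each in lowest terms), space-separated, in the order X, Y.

Propagating the distribution step by step (d_{t+1} = d_t * P):
d_0 = (X=1, Y=0)
  d_1[X] = 1*4/5 + 0*9/10 = 4/5
  d_1[Y] = 1*1/5 + 0*1/10 = 1/5
d_1 = (X=4/5, Y=1/5)
  d_2[X] = 4/5*4/5 + 1/5*9/10 = 41/50
  d_2[Y] = 4/5*1/5 + 1/5*1/10 = 9/50
d_2 = (X=41/50, Y=9/50)

Answer: 41/50 9/50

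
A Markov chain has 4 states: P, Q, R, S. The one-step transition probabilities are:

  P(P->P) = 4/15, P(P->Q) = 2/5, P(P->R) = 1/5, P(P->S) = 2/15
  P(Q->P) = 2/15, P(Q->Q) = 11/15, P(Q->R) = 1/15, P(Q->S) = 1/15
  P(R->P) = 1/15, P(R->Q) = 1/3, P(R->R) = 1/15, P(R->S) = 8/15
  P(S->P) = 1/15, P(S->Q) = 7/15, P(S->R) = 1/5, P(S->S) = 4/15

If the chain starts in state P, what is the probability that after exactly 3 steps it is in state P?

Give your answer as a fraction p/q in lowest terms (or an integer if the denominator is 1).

Answer: 443/3375

Derivation:
Computing P^3 by repeated multiplication:
P^1 =
  P: [4/15, 2/5, 1/5, 2/15]
  Q: [2/15, 11/15, 1/15, 1/15]
  R: [1/15, 1/3, 1/15, 8/15]
  S: [1/15, 7/15, 1/5, 4/15]
P^2 =
  P: [11/75, 119/225, 3/25, 46/225]
  Q: [32/225, 29/45, 7/75, 3/25]
  R: [23/225, 122/225, 11/75, 47/225]
  S: [1/9, 14/25, 1/9, 49/225]
P^3 =
  P: [443/3375, 1964/3375, 383/3375, 13/75]
  Q: [466/3375, 2081/3375, 343/3375, 97/675]
  R: [416/3375, 658/1125, 73/675, 124/675]
  S: [142/1125, 668/1125, 373/3375, 572/3375]

(P^3)[P -> P] = 443/3375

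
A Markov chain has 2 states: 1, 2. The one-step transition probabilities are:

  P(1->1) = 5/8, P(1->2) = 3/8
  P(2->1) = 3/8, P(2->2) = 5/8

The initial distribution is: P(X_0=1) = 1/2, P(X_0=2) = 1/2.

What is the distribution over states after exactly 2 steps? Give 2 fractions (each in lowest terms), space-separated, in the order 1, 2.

Propagating the distribution step by step (d_{t+1} = d_t * P):
d_0 = (1=1/2, 2=1/2)
  d_1[1] = 1/2*5/8 + 1/2*3/8 = 1/2
  d_1[2] = 1/2*3/8 + 1/2*5/8 = 1/2
d_1 = (1=1/2, 2=1/2)
  d_2[1] = 1/2*5/8 + 1/2*3/8 = 1/2
  d_2[2] = 1/2*3/8 + 1/2*5/8 = 1/2
d_2 = (1=1/2, 2=1/2)

Answer: 1/2 1/2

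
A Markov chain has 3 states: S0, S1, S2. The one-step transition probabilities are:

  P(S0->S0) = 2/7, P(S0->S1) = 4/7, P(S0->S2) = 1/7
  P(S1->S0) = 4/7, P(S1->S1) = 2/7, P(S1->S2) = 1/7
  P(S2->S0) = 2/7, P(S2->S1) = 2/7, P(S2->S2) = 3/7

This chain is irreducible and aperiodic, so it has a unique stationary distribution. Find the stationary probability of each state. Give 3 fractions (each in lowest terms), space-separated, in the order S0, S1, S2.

Answer: 2/5 2/5 1/5

Derivation:
The stationary distribution satisfies pi = pi * P, i.e.:
  pi_S0 = 2/7*pi_S0 + 4/7*pi_S1 + 2/7*pi_S2
  pi_S1 = 4/7*pi_S0 + 2/7*pi_S1 + 2/7*pi_S2
  pi_S2 = 1/7*pi_S0 + 1/7*pi_S1 + 3/7*pi_S2
with normalization: pi_S0 + pi_S1 + pi_S2 = 1.

Using the first 2 balance equations plus normalization, the linear system A*pi = b is:
  [-5/7, 4/7, 2/7] . pi = 0
  [4/7, -5/7, 2/7] . pi = 0
  [1, 1, 1] . pi = 1

Solving yields:
  pi_S0 = 2/5
  pi_S1 = 2/5
  pi_S2 = 1/5

Verification (pi * P):
  2/5*2/7 + 2/5*4/7 + 1/5*2/7 = 2/5 = pi_S0  (ok)
  2/5*4/7 + 2/5*2/7 + 1/5*2/7 = 2/5 = pi_S1  (ok)
  2/5*1/7 + 2/5*1/7 + 1/5*3/7 = 1/5 = pi_S2  (ok)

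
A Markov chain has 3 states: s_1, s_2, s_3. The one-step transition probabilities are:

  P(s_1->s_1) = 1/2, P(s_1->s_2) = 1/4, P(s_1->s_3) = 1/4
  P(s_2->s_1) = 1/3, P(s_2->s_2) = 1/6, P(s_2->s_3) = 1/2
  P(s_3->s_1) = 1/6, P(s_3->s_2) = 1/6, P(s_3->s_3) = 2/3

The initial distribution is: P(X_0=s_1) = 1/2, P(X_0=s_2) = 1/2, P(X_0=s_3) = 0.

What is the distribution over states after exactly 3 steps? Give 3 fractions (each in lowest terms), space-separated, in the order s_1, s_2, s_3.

Answer: 271/864 337/1728 283/576

Derivation:
Propagating the distribution step by step (d_{t+1} = d_t * P):
d_0 = (s_1=1/2, s_2=1/2, s_3=0)
  d_1[s_1] = 1/2*1/2 + 1/2*1/3 + 0*1/6 = 5/12
  d_1[s_2] = 1/2*1/4 + 1/2*1/6 + 0*1/6 = 5/24
  d_1[s_3] = 1/2*1/4 + 1/2*1/2 + 0*2/3 = 3/8
d_1 = (s_1=5/12, s_2=5/24, s_3=3/8)
  d_2[s_1] = 5/12*1/2 + 5/24*1/3 + 3/8*1/6 = 49/144
  d_2[s_2] = 5/12*1/4 + 5/24*1/6 + 3/8*1/6 = 29/144
  d_2[s_3] = 5/12*1/4 + 5/24*1/2 + 3/8*2/3 = 11/24
d_2 = (s_1=49/144, s_2=29/144, s_3=11/24)
  d_3[s_1] = 49/144*1/2 + 29/144*1/3 + 11/24*1/6 = 271/864
  d_3[s_2] = 49/144*1/4 + 29/144*1/6 + 11/24*1/6 = 337/1728
  d_3[s_3] = 49/144*1/4 + 29/144*1/2 + 11/24*2/3 = 283/576
d_3 = (s_1=271/864, s_2=337/1728, s_3=283/576)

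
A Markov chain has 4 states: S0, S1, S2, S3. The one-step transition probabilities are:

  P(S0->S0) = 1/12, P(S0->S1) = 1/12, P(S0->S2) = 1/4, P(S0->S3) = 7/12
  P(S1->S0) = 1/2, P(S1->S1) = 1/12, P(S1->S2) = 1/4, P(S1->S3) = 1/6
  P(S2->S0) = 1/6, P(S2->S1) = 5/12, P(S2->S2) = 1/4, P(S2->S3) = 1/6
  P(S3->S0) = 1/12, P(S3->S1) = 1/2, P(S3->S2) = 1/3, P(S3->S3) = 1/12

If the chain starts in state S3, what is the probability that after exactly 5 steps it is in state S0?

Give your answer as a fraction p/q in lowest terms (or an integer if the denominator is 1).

Computing P^5 by repeated multiplication:
P^1 =
  S0: [1/12, 1/12, 1/4, 7/12]
  S1: [1/2, 1/12, 1/4, 1/6]
  S2: [1/6, 5/12, 1/4, 1/6]
  S3: [1/12, 1/2, 1/3, 1/12]
P^2 =
  S0: [5/36, 59/144, 43/144, 11/72]
  S1: [5/36, 17/72, 19/72, 13/36]
  S2: [5/18, 17/72, 19/72, 2/9]
  S3: [23/72, 11/48, 37/144, 7/36]
P^3 =
  S0: [241/864, 71/288, 227/864, 61/288]
  S1: [11/54, 139/432, 121/432, 7/36]
  S2: [11/54, 19/72, 29/108, 19/72]
  S3: [173/864, 1/4, 115/432, 245/864]
P^4 =
  S0: [539/2592, 2687/10368, 925/3456, 1375/5184]
  S1: [13/54, 167/648, 115/432, 305/1296]
  S2: [559/2592, 733/2592, 235/864, 595/2592]
  S3: [1087/5184, 1003/3456, 2837/10368, 587/2592]
P^5 =
  S0: [13289/62208, 17609/62208, 16927/62208, 14383/62208]
  S1: [3311/15552, 4201/15552, 4193/15552, 3847/15552]
  S2: [3481/15552, 8387/31104, 8371/31104, 923/3888]
  S3: [14125/62208, 697/2592, 8363/31104, 14629/62208]

(P^5)[S3 -> S0] = 14125/62208

Answer: 14125/62208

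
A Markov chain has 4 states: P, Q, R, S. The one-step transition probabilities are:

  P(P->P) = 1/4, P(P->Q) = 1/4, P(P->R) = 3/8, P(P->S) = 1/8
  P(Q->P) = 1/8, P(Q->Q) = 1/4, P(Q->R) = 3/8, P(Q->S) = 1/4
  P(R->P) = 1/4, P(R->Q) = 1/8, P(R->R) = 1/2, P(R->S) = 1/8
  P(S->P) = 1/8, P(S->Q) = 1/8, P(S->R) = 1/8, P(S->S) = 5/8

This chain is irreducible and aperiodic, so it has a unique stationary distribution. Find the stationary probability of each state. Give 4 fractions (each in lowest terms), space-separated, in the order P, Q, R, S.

Answer: 44/229 39/229 79/229 67/229

Derivation:
The stationary distribution satisfies pi = pi * P, i.e.:
  pi_P = 1/4*pi_P + 1/8*pi_Q + 1/4*pi_R + 1/8*pi_S
  pi_Q = 1/4*pi_P + 1/4*pi_Q + 1/8*pi_R + 1/8*pi_S
  pi_R = 3/8*pi_P + 3/8*pi_Q + 1/2*pi_R + 1/8*pi_S
  pi_S = 1/8*pi_P + 1/4*pi_Q + 1/8*pi_R + 5/8*pi_S
with normalization: pi_P + pi_Q + pi_R + pi_S = 1.

Using the first 3 balance equations plus normalization, the linear system A*pi = b is:
  [-3/4, 1/8, 1/4, 1/8] . pi = 0
  [1/4, -3/4, 1/8, 1/8] . pi = 0
  [3/8, 3/8, -1/2, 1/8] . pi = 0
  [1, 1, 1, 1] . pi = 1

Solving yields:
  pi_P = 44/229
  pi_Q = 39/229
  pi_R = 79/229
  pi_S = 67/229

Verification (pi * P):
  44/229*1/4 + 39/229*1/8 + 79/229*1/4 + 67/229*1/8 = 44/229 = pi_P  (ok)
  44/229*1/4 + 39/229*1/4 + 79/229*1/8 + 67/229*1/8 = 39/229 = pi_Q  (ok)
  44/229*3/8 + 39/229*3/8 + 79/229*1/2 + 67/229*1/8 = 79/229 = pi_R  (ok)
  44/229*1/8 + 39/229*1/4 + 79/229*1/8 + 67/229*5/8 = 67/229 = pi_S  (ok)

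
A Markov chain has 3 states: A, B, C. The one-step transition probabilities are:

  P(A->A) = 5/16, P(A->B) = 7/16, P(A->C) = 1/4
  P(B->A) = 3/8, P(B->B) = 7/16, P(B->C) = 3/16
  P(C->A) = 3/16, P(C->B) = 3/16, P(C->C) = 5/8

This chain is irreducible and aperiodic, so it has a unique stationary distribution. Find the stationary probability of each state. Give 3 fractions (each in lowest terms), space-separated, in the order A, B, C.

Answer: 15/52 9/26 19/52

Derivation:
The stationary distribution satisfies pi = pi * P, i.e.:
  pi_A = 5/16*pi_A + 3/8*pi_B + 3/16*pi_C
  pi_B = 7/16*pi_A + 7/16*pi_B + 3/16*pi_C
  pi_C = 1/4*pi_A + 3/16*pi_B + 5/8*pi_C
with normalization: pi_A + pi_B + pi_C = 1.

Using the first 2 balance equations plus normalization, the linear system A*pi = b is:
  [-11/16, 3/8, 3/16] . pi = 0
  [7/16, -9/16, 3/16] . pi = 0
  [1, 1, 1] . pi = 1

Solving yields:
  pi_A = 15/52
  pi_B = 9/26
  pi_C = 19/52

Verification (pi * P):
  15/52*5/16 + 9/26*3/8 + 19/52*3/16 = 15/52 = pi_A  (ok)
  15/52*7/16 + 9/26*7/16 + 19/52*3/16 = 9/26 = pi_B  (ok)
  15/52*1/4 + 9/26*3/16 + 19/52*5/8 = 19/52 = pi_C  (ok)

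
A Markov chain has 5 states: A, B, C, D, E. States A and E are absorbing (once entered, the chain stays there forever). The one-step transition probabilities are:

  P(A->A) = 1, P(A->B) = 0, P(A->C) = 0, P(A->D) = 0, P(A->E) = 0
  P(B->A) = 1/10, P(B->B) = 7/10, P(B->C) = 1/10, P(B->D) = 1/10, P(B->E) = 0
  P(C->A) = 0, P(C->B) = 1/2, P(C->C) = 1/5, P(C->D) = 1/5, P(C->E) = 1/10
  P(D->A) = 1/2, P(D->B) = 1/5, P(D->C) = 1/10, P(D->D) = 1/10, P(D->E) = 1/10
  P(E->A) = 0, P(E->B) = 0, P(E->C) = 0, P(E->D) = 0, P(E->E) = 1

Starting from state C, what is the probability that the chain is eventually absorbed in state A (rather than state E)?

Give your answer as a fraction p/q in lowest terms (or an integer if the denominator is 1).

Let a_i = P(absorbed in A | start in state i).
Boundary conditions: a_A = 1, a_E = 0.
For each transient state i, a_i = sum_j P(i->j) * a_j:
  a_B = 1/10*a_A + 7/10*a_B + 1/10*a_C + 1/10*a_D + 0*a_E
  a_C = 0*a_A + 1/2*a_B + 1/5*a_C + 1/5*a_D + 1/10*a_E
  a_D = 1/2*a_A + 1/5*a_B + 1/10*a_C + 1/10*a_D + 1/10*a_E

Substituting a_A = 1 and a_E = 0, rearrange to (I - Q) a = r where r[i] = P(i -> A):
  [3/10, -1/10, -1/10] . (a_B, a_C, a_D) = 1/10
  [-1/2, 4/5, -1/5] . (a_B, a_C, a_D) = 0
  [-1/5, -1/10, 9/10] . (a_B, a_C, a_D) = 1/2

Solving yields:
  a_B = 6/7
  a_C = 26/35
  a_D = 29/35

Starting state is C, so the absorption probability is a_C = 26/35.

Answer: 26/35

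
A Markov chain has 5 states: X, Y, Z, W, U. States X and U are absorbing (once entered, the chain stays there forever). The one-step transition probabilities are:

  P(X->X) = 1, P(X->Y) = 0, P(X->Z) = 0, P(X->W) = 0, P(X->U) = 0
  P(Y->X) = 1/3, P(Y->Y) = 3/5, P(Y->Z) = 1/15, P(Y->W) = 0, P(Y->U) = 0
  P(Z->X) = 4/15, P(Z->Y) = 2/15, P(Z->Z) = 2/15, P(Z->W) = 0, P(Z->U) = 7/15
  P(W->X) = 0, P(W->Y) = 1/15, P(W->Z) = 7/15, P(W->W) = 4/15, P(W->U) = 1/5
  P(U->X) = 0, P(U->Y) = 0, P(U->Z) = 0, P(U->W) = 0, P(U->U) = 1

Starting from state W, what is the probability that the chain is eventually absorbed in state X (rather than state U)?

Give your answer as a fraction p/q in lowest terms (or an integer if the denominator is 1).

Answer: 307/836

Derivation:
Let a_i = P(absorbed in X | start in state i).
Boundary conditions: a_X = 1, a_U = 0.
For each transient state i, a_i = sum_j P(i->j) * a_j:
  a_Y = 1/3*a_X + 3/5*a_Y + 1/15*a_Z + 0*a_W + 0*a_U
  a_Z = 4/15*a_X + 2/15*a_Y + 2/15*a_Z + 0*a_W + 7/15*a_U
  a_W = 0*a_X + 1/15*a_Y + 7/15*a_Z + 4/15*a_W + 1/5*a_U

Substituting a_X = 1 and a_U = 0, rearrange to (I - Q) a = r where r[i] = P(i -> X):
  [2/5, -1/15, 0] . (a_Y, a_Z, a_W) = 1/3
  [-2/15, 13/15, 0] . (a_Y, a_Z, a_W) = 4/15
  [-1/15, -7/15, 11/15] . (a_Y, a_Z, a_W) = 0

Solving yields:
  a_Y = 69/76
  a_Z = 17/38
  a_W = 307/836

Starting state is W, so the absorption probability is a_W = 307/836.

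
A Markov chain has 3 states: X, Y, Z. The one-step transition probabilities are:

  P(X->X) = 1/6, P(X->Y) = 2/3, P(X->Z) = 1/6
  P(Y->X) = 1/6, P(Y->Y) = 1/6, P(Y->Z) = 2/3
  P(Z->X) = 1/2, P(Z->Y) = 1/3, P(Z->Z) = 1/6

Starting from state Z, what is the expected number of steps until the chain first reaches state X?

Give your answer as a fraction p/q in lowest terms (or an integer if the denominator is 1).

Let h_i = expected steps to first reach X from state i.
Boundary: h_X = 0.
First-step equations for the other states:
  h_Y = 1 + 1/6*h_X + 1/6*h_Y + 2/3*h_Z
  h_Z = 1 + 1/2*h_X + 1/3*h_Y + 1/6*h_Z

Substituting h_X = 0 and rearranging gives the linear system (I - Q) h = 1:
  [5/6, -2/3] . (h_Y, h_Z) = 1
  [-1/3, 5/6] . (h_Y, h_Z) = 1

Solving yields:
  h_Y = 54/17
  h_Z = 42/17

Starting state is Z, so the expected hitting time is h_Z = 42/17.

Answer: 42/17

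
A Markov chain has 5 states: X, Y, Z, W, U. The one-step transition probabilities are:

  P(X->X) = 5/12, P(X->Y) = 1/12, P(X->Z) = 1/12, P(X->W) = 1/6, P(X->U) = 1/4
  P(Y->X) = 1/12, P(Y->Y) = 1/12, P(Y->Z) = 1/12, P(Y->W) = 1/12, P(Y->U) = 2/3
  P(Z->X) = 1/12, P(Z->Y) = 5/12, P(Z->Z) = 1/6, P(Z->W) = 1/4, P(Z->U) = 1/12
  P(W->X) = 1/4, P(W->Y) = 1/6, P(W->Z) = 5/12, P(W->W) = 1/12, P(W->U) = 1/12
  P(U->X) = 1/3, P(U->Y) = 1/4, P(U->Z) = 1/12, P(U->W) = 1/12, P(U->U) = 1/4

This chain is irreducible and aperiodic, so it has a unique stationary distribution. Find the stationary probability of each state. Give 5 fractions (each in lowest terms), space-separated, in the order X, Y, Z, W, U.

Answer: 4917/18665 3493/18665 2567/18665 2393/18665 1059/3733

Derivation:
The stationary distribution satisfies pi = pi * P, i.e.:
  pi_X = 5/12*pi_X + 1/12*pi_Y + 1/12*pi_Z + 1/4*pi_W + 1/3*pi_U
  pi_Y = 1/12*pi_X + 1/12*pi_Y + 5/12*pi_Z + 1/6*pi_W + 1/4*pi_U
  pi_Z = 1/12*pi_X + 1/12*pi_Y + 1/6*pi_Z + 5/12*pi_W + 1/12*pi_U
  pi_W = 1/6*pi_X + 1/12*pi_Y + 1/4*pi_Z + 1/12*pi_W + 1/12*pi_U
  pi_U = 1/4*pi_X + 2/3*pi_Y + 1/12*pi_Z + 1/12*pi_W + 1/4*pi_U
with normalization: pi_X + pi_Y + pi_Z + pi_W + pi_U = 1.

Using the first 4 balance equations plus normalization, the linear system A*pi = b is:
  [-7/12, 1/12, 1/12, 1/4, 1/3] . pi = 0
  [1/12, -11/12, 5/12, 1/6, 1/4] . pi = 0
  [1/12, 1/12, -5/6, 5/12, 1/12] . pi = 0
  [1/6, 1/12, 1/4, -11/12, 1/12] . pi = 0
  [1, 1, 1, 1, 1] . pi = 1

Solving yields:
  pi_X = 4917/18665
  pi_Y = 3493/18665
  pi_Z = 2567/18665
  pi_W = 2393/18665
  pi_U = 1059/3733

Verification (pi * P):
  4917/18665*5/12 + 3493/18665*1/12 + 2567/18665*1/12 + 2393/18665*1/4 + 1059/3733*1/3 = 4917/18665 = pi_X  (ok)
  4917/18665*1/12 + 3493/18665*1/12 + 2567/18665*5/12 + 2393/18665*1/6 + 1059/3733*1/4 = 3493/18665 = pi_Y  (ok)
  4917/18665*1/12 + 3493/18665*1/12 + 2567/18665*1/6 + 2393/18665*5/12 + 1059/3733*1/12 = 2567/18665 = pi_Z  (ok)
  4917/18665*1/6 + 3493/18665*1/12 + 2567/18665*1/4 + 2393/18665*1/12 + 1059/3733*1/12 = 2393/18665 = pi_W  (ok)
  4917/18665*1/4 + 3493/18665*2/3 + 2567/18665*1/12 + 2393/18665*1/12 + 1059/3733*1/4 = 1059/3733 = pi_U  (ok)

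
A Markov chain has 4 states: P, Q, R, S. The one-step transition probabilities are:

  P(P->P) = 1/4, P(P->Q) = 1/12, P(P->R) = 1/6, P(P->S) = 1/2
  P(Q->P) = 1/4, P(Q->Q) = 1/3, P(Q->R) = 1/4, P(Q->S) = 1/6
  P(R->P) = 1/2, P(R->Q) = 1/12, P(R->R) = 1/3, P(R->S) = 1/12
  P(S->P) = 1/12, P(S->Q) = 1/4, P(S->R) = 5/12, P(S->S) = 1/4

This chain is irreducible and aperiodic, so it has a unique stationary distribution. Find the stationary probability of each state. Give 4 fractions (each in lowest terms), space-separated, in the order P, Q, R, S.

Answer: 442/1575 53/315 463/1575 9/35

Derivation:
The stationary distribution satisfies pi = pi * P, i.e.:
  pi_P = 1/4*pi_P + 1/4*pi_Q + 1/2*pi_R + 1/12*pi_S
  pi_Q = 1/12*pi_P + 1/3*pi_Q + 1/12*pi_R + 1/4*pi_S
  pi_R = 1/6*pi_P + 1/4*pi_Q + 1/3*pi_R + 5/12*pi_S
  pi_S = 1/2*pi_P + 1/6*pi_Q + 1/12*pi_R + 1/4*pi_S
with normalization: pi_P + pi_Q + pi_R + pi_S = 1.

Using the first 3 balance equations plus normalization, the linear system A*pi = b is:
  [-3/4, 1/4, 1/2, 1/12] . pi = 0
  [1/12, -2/3, 1/12, 1/4] . pi = 0
  [1/6, 1/4, -2/3, 5/12] . pi = 0
  [1, 1, 1, 1] . pi = 1

Solving yields:
  pi_P = 442/1575
  pi_Q = 53/315
  pi_R = 463/1575
  pi_S = 9/35

Verification (pi * P):
  442/1575*1/4 + 53/315*1/4 + 463/1575*1/2 + 9/35*1/12 = 442/1575 = pi_P  (ok)
  442/1575*1/12 + 53/315*1/3 + 463/1575*1/12 + 9/35*1/4 = 53/315 = pi_Q  (ok)
  442/1575*1/6 + 53/315*1/4 + 463/1575*1/3 + 9/35*5/12 = 463/1575 = pi_R  (ok)
  442/1575*1/2 + 53/315*1/6 + 463/1575*1/12 + 9/35*1/4 = 9/35 = pi_S  (ok)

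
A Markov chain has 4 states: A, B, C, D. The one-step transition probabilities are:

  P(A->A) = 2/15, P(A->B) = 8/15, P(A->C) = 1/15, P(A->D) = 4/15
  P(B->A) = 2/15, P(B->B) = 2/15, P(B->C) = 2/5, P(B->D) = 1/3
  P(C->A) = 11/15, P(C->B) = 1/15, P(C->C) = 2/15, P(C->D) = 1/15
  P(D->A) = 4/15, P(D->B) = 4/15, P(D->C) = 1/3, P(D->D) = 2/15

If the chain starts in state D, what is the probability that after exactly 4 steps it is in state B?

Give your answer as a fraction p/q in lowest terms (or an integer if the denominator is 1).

Answer: 1478/5625

Derivation:
Computing P^4 by repeated multiplication:
P^1 =
  A: [2/15, 8/15, 1/15, 4/15]
  B: [2/15, 2/15, 2/5, 1/3]
  C: [11/15, 1/15, 2/15, 1/15]
  D: [4/15, 4/15, 1/3, 2/15]
P^2 =
  A: [47/225, 49/225, 8/25, 19/75]
  B: [94/225, 46/225, 17/75, 34/225]
  C: [2/9, 32/75, 26/225, 53/225]
  D: [79/225, 53/225, 16/75, 1/5]
P^3 =
  A: [404/1125, 86/375, 154/675, 619/3375]
  B: [977/3375, 1031/3375, 214/1125, 29/135]
  C: [158/675, 166/675, 943/3375, 812/3375]
  D: [36/125, 322/1125, 718/3375, 719/3375]
P^4 =
  A: [14918/50625, 322/1125, 3497/16875, 10726/50625]
  B: [13978/50625, 2684/10125, 4024/16875, 2231/10125]
  C: [16861/50625, 4057/16875, 11716/50625, 9877/50625]
  D: [586/2025, 1478/5625, 437/1875, 10874/50625]

(P^4)[D -> B] = 1478/5625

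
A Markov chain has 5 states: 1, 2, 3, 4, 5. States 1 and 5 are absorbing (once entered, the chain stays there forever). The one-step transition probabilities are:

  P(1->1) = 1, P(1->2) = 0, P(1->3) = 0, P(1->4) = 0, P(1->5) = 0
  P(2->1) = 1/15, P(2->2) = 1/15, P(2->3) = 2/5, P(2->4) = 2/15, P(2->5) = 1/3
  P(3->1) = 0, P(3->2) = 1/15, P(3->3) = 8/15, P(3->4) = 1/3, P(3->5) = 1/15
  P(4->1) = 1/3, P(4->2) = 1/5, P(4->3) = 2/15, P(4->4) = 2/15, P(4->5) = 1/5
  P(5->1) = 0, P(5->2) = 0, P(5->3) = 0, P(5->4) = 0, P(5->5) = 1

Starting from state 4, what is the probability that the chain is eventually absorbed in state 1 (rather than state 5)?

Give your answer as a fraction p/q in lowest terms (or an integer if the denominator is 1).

Answer: 21/40

Derivation:
Let a_i = P(absorbed in 1 | start in state i).
Boundary conditions: a_1 = 1, a_5 = 0.
For each transient state i, a_i = sum_j P(i->j) * a_j:
  a_2 = 1/15*a_1 + 1/15*a_2 + 2/5*a_3 + 2/15*a_4 + 1/3*a_5
  a_3 = 0*a_1 + 1/15*a_2 + 8/15*a_3 + 1/3*a_4 + 1/15*a_5
  a_4 = 1/3*a_1 + 1/5*a_2 + 2/15*a_3 + 2/15*a_4 + 1/5*a_5

Substituting a_1 = 1 and a_5 = 0, rearrange to (I - Q) a = r where r[i] = P(i -> 1):
  [14/15, -2/5, -2/15] . (a_2, a_3, a_4) = 1/15
  [-1/15, 7/15, -1/3] . (a_2, a_3, a_4) = 0
  [-1/5, -2/15, 13/15] . (a_2, a_3, a_4) = 1/3

Solving yields:
  a_2 = 301/920
  a_3 = 97/230
  a_4 = 21/40

Starting state is 4, so the absorption probability is a_4 = 21/40.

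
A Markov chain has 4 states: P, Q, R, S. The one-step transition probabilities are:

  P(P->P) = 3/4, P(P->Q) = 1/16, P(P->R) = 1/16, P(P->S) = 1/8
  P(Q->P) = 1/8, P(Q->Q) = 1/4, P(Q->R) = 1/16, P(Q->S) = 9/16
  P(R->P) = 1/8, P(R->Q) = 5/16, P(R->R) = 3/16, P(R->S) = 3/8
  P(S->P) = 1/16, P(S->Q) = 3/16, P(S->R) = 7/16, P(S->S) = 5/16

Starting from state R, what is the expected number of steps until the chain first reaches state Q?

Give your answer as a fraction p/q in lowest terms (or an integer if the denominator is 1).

Let h_i = expected steps to first reach Q from state i.
Boundary: h_Q = 0.
First-step equations for the other states:
  h_P = 1 + 3/4*h_P + 1/16*h_Q + 1/16*h_R + 1/8*h_S
  h_R = 1 + 1/8*h_P + 5/16*h_Q + 3/16*h_R + 3/8*h_S
  h_S = 1 + 1/16*h_P + 3/16*h_Q + 7/16*h_R + 5/16*h_S

Substituting h_Q = 0 and rearranging gives the linear system (I - Q) h = 1:
  [1/4, -1/16, -1/8] . (h_P, h_R, h_S) = 1
  [-1/8, 13/16, -3/8] . (h_P, h_R, h_S) = 1
  [-1/16, -7/16, 11/16] . (h_P, h_R, h_S) = 1

Solving yields:
  h_P = 1264/161
  h_R = 112/23
  h_S = 848/161

Starting state is R, so the expected hitting time is h_R = 112/23.

Answer: 112/23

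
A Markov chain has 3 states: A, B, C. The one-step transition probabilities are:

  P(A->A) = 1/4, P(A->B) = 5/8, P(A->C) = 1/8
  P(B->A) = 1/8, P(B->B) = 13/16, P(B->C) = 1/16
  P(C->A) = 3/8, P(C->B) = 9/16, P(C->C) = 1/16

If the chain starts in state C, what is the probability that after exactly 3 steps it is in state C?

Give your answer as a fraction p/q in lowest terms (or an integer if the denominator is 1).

Answer: 19/256

Derivation:
Computing P^3 by repeated multiplication:
P^1 =
  A: [1/4, 5/8, 1/8]
  B: [1/8, 13/16, 1/16]
  C: [3/8, 9/16, 1/16]
P^2 =
  A: [3/16, 47/64, 5/64]
  B: [5/32, 99/128, 9/128]
  C: [3/16, 93/128, 11/128]
P^3 =
  A: [43/256, 97/128, 19/256]
  B: [83/512, 49/64, 37/512]
  C: [87/512, 387/512, 19/256]

(P^3)[C -> C] = 19/256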